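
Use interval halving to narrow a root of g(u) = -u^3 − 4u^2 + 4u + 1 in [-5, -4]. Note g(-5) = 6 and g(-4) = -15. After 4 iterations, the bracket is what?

[-4.8125, -4.75]

g(-4.5) = -6.875 < 0, so the root lies in [-5, -4.5]
g(-4.75) = -1.078125 < 0, so the root lies in [-5, -4.75]
g(-4.875) = 2.294922 > 0, so the root lies in [-4.875, -4.75]
g(-4.8125) = 0.5676 > 0, so the root lies in [-4.8125, -4.75]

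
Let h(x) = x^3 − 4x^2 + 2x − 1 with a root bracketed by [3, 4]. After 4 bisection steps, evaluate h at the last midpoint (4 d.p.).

0.5725

x = 3.5 gives h = -0.125, negative; keep [3.5, 4]
x = 3.75 gives h = 2.984375, positive; keep [3.5, 3.75]
x = 3.625 gives h = 1.322266, positive; keep [3.5, 3.625]
x = 3.5625 gives h = 0.5725, positive; keep [3.5, 3.5625]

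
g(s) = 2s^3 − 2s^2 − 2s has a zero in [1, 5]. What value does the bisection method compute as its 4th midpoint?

1.75

midpoint 3: g = 30 > 0 → [1, 3]
midpoint 2: g = 4 > 0 → [1, 2]
midpoint 1.5: g = -0.75 < 0 → [1.5, 2]
midpoint 1.75: g = 1.0938 > 0 → [1.5, 1.75]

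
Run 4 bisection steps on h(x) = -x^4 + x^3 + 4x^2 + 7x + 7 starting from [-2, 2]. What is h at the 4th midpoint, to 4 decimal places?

x = 0 gives h = 7, positive; keep [-2, 0]
x = -1 gives h = 2, positive; keep [-2, -1]
x = -1.5 gives h = -2.9375, negative; keep [-1.5, -1]
x = -1.25 gives h = 0.1055, positive; keep [-1.5, -1.25]

0.1055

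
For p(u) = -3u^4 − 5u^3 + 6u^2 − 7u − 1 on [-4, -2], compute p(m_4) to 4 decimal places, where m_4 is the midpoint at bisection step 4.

p(-3) = -34 < 0, so the root lies in [-3, -2]
p(-2.5) = 14.9375 > 0, so the root lies in [-3, -2.5]
p(-2.75) = -3.964844 < 0, so the root lies in [-2.75, -2.5]
p(-2.625) = 6.7161 > 0, so the root lies in [-2.75, -2.625]

6.7161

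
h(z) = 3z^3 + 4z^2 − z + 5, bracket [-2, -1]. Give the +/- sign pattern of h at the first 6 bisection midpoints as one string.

z = -1.5 gives h = 5.375, positive; keep [-2, -1.5]
z = -1.75 gives h = 2.921875, positive; keep [-2, -1.75]
z = -1.875 gives h = 1.162109, positive; keep [-2, -1.875]
z = -1.9375 gives h = 0.1335, positive; keep [-2, -1.9375]
z = -1.96875 gives h = -0.4198, negative; keep [-1.96875, -1.9375]
z = -1.953125 gives h = -0.1398, negative; keep [-1.953125, -1.9375]

++++--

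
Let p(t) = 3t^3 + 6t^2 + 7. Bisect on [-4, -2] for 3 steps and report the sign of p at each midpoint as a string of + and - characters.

--+

midpoint -3: p = -20 < 0 → [-3, -2]
midpoint -2.5: p = -2.375 < 0 → [-2.5, -2]
midpoint -2.25: p = 3.203125 > 0 → [-2.5, -2.25]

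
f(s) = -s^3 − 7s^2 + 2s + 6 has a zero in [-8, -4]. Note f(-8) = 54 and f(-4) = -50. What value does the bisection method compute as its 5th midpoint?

midpoint -6: f = -42 < 0 → [-8, -6]
midpoint -7: f = -8 < 0 → [-8, -7]
midpoint -7.5: f = 19.125 > 0 → [-7.5, -7]
midpoint -7.25: f = 4.6406 > 0 → [-7.25, -7]
midpoint -7.125: f = -1.9043 < 0 → [-7.25, -7.125]

-7.125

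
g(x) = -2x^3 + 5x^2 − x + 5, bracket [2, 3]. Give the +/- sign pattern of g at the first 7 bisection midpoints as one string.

+-+-+-+

x = 2.5 gives g = 2.5, positive; keep [2.5, 3]
x = 2.75 gives g = -1.53125, negative; keep [2.5, 2.75]
x = 2.625 gives g = 0.652344, positive; keep [2.625, 2.75]
x = 2.6875 gives g = -0.396, negative; keep [2.625, 2.6875]
x = 2.65625 gives g = 0.1389, positive; keep [2.65625, 2.6875]
x = 2.671875 gives g = -0.1259, negative; keep [2.65625, 2.671875]
x = 2.6640625 gives g = 0.0072, positive; keep [2.6640625, 2.671875]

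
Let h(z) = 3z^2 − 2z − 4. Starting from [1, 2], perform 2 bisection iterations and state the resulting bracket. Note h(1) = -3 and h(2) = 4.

[1.5, 1.75]

h(1.5) = -0.25 < 0, so the root lies in [1.5, 2]
h(1.75) = 1.6875 > 0, so the root lies in [1.5, 1.75]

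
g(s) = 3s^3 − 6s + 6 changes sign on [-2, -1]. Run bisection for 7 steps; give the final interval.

[-1.7734375, -1.765625]

m = -1.5, g(m) = 4.875 (+); new bracket [-2, -1.5]
m = -1.75, g(m) = 0.421875 (+); new bracket [-2, -1.75]
m = -1.875, g(m) = -2.525391 (−); new bracket [-1.875, -1.75]
m = -1.8125, g(m) = -0.988 (−); new bracket [-1.8125, -1.75]
m = -1.78125, g(m) = -0.2674 (−); new bracket [-1.78125, -1.75]
m = -1.765625, g(m) = 0.0811 (+); new bracket [-1.78125, -1.765625]
m = -1.7734375, g(m) = -0.0922 (−); new bracket [-1.7734375, -1.765625]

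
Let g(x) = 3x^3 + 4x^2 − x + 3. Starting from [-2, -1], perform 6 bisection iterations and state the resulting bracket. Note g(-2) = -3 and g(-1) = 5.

g(-1.5) = 3.375 > 0, so the root lies in [-2, -1.5]
g(-1.75) = 0.921875 > 0, so the root lies in [-2, -1.75]
g(-1.875) = -0.837891 < 0, so the root lies in [-1.875, -1.75]
g(-1.8125) = 0.0901 > 0, so the root lies in [-1.875, -1.8125]
g(-1.84375) = -0.3616 < 0, so the root lies in [-1.84375, -1.8125]
g(-1.828125) = -0.1327 < 0, so the root lies in [-1.828125, -1.8125]

[-1.828125, -1.8125]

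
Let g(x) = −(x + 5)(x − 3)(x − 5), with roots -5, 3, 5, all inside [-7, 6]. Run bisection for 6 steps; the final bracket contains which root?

x = -0.5 gives g = -86.625, negative; keep [-7, -0.5]
x = -3.75 gives g = -73.828125, negative; keep [-7, -3.75]
x = -5.375 gives g = 32.583984, positive; keep [-5.375, -3.75]
x = -4.5625 gives g = -31.6384, negative; keep [-5.375, -4.5625]
x = -4.96875 gives g = -2.4825, negative; keep [-5.375, -4.96875]
x = -5.171875 gives g = 14.2868, positive; keep [-5.171875, -4.96875]

-5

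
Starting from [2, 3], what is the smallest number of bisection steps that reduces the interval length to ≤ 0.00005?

15

Width after n steps is 1/2^n. Need 2^n ≥ 1/0.00005 = 20000.
2^14 = 16384 < 20000 ≤ 2^15 = 32768, so n = 15.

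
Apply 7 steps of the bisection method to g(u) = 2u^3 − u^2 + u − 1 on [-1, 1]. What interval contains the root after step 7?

u = 0 gives g = -1, negative; keep [0, 1]
u = 0.5 gives g = -0.5, negative; keep [0.5, 1]
u = 0.75 gives g = 0.03125, positive; keep [0.5, 0.75]
u = 0.625 gives g = -0.2773, negative; keep [0.625, 0.75]
u = 0.6875 gives g = -0.1353, negative; keep [0.6875, 0.75]
u = 0.71875 gives g = -0.0552, negative; keep [0.71875, 0.75]
u = 0.734375 gives g = -0.0128, negative; keep [0.734375, 0.75]

[0.734375, 0.75]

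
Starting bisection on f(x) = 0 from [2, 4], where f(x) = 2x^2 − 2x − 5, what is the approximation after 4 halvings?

m = 3, f(m) = 7 (+); new bracket [2, 3]
m = 2.5, f(m) = 2.5 (+); new bracket [2, 2.5]
m = 2.25, f(m) = 0.625 (+); new bracket [2, 2.25]
m = 2.125, f(m) = -0.2188 (−); new bracket [2.125, 2.25]

2.125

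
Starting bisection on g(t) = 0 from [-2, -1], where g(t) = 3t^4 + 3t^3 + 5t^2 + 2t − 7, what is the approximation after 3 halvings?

t = -1.5 gives g = 6.3125, positive; keep [-1.5, -1]
t = -1.25 gives g = -0.222656, negative; keep [-1.5, -1.25]
t = -1.375 gives g = 2.627686, positive; keep [-1.375, -1.25]

-1.375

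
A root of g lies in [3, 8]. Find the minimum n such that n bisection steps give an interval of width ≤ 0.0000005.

24

Width after n steps is 5/2^n. Need 2^n ≥ 5/0.0000005 = 10000000.
2^23 = 8388608 < 10000000 ≤ 2^24 = 16777216, so n = 24.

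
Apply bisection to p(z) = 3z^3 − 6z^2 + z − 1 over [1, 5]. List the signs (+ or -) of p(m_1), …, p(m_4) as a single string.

++--

z = 3 gives p = 29, positive; keep [1, 3]
z = 2 gives p = 1, positive; keep [1, 2]
z = 1.5 gives p = -2.875, negative; keep [1.5, 2]
z = 1.75 gives p = -1.5469, negative; keep [1.75, 2]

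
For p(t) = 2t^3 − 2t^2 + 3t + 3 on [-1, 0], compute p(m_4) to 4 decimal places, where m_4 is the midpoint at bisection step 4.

0.3237

m = -0.5, p(m) = 0.75 (+); new bracket [-1, -0.5]
m = -0.75, p(m) = -1.21875 (−); new bracket [-0.75, -0.5]
m = -0.625, p(m) = -0.144531 (−); new bracket [-0.625, -0.5]
m = -0.5625, p(m) = 0.3237 (+); new bracket [-0.625, -0.5625]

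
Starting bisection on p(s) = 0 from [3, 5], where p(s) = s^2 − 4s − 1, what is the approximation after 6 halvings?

4.21875

p(4) = -1 < 0, so the root lies in [4, 5]
p(4.5) = 1.25 > 0, so the root lies in [4, 4.5]
p(4.25) = 0.0625 > 0, so the root lies in [4, 4.25]
p(4.125) = -0.4844 < 0, so the root lies in [4.125, 4.25]
p(4.1875) = -0.2148 < 0, so the root lies in [4.1875, 4.25]
p(4.21875) = -0.0771 < 0, so the root lies in [4.21875, 4.25]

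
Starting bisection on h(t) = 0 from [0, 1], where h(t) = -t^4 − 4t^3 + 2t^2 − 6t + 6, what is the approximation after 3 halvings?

0.875

midpoint 0.5: h = 2.9375 > 0 → [0.5, 1]
midpoint 0.75: h = 0.621094 > 0 → [0.75, 1]
midpoint 0.875: h = -0.984619 < 0 → [0.75, 0.875]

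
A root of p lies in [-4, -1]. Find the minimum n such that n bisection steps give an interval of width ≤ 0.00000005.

Width after n steps is 3/2^n. Need 2^n ≥ 3/0.00000005 = 60000000.
2^25 = 33554432 < 60000000 ≤ 2^26 = 67108864, so n = 26.

26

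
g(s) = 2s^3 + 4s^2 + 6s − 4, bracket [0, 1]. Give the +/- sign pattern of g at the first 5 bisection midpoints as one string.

+----

midpoint 0.5: g = 0.25 > 0 → [0, 0.5]
midpoint 0.25: g = -2.21875 < 0 → [0.25, 0.5]
midpoint 0.375: g = -1.082031 < 0 → [0.375, 0.5]
midpoint 0.4375: g = -0.4419 < 0 → [0.4375, 0.5]
midpoint 0.46875: g = -0.1026 < 0 → [0.46875, 0.5]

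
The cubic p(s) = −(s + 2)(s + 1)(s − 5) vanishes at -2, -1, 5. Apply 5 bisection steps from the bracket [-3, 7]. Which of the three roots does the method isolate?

5

midpoint 2: p = 36 > 0 → [2, 7]
midpoint 4.5: p = 17.875 > 0 → [4.5, 7]
midpoint 5.75: p = -39.234375 < 0 → [4.5, 5.75]
midpoint 5.125: p = -5.4551 < 0 → [4.5, 5.125]
midpoint 4.8125: p = 7.4246 > 0 → [4.8125, 5.125]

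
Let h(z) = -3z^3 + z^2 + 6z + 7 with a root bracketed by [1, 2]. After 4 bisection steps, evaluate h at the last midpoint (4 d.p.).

m = 1.5, h(m) = 8.125 (+); new bracket [1.5, 2]
m = 1.75, h(m) = 4.484375 (+); new bracket [1.75, 2]
m = 1.875, h(m) = 1.990234 (+); new bracket [1.875, 2]
m = 1.9375, h(m) = 0.5593 (+); new bracket [1.9375, 2]

0.5593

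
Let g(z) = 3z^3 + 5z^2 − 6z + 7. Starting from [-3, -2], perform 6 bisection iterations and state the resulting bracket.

g(-2.5) = 6.375 > 0, so the root lies in [-3, -2.5]
g(-2.75) = -1.078125 < 0, so the root lies in [-2.75, -2.5]
g(-2.625) = 2.939453 > 0, so the root lies in [-2.75, -2.625]
g(-2.6875) = 1.0056 > 0, so the root lies in [-2.75, -2.6875]
g(-2.71875) = -0.0172 < 0, so the root lies in [-2.71875, -2.6875]
g(-2.703125) = 0.4989 > 0, so the root lies in [-2.71875, -2.703125]

[-2.71875, -2.703125]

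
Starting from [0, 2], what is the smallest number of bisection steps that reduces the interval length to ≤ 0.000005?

19

Width after n steps is 2/2^n. Need 2^n ≥ 2/0.000005 = 400000.
2^18 = 262144 < 400000 ≤ 2^19 = 524288, so n = 19.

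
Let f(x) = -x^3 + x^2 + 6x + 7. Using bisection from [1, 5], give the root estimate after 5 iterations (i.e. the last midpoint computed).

midpoint 3: f = 7 > 0 → [3, 5]
midpoint 4: f = -17 < 0 → [3, 4]
midpoint 3.5: f = -2.625 < 0 → [3, 3.5]
midpoint 3.25: f = 2.7344 > 0 → [3.25, 3.5]
midpoint 3.375: f = 0.1973 > 0 → [3.375, 3.5]

3.375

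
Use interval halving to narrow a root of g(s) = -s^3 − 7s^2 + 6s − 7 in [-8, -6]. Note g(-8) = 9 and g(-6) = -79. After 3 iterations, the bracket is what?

[-8, -7.75]

g(-7) = -49 < 0, so the root lies in [-8, -7]
g(-7.5) = -23.875 < 0, so the root lies in [-8, -7.5]
g(-7.75) = -8.453125 < 0, so the root lies in [-8, -7.75]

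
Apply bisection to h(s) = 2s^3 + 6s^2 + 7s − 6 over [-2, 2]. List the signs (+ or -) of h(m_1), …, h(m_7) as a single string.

h(0) = -6 < 0, so the root lies in [0, 2]
h(1) = 9 > 0, so the root lies in [0, 1]
h(0.5) = -0.75 < 0, so the root lies in [0.5, 1]
h(0.75) = 3.4688 > 0, so the root lies in [0.5, 0.75]
h(0.625) = 1.207 > 0, so the root lies in [0.5, 0.625]
h(0.5625) = 0.1919 > 0, so the root lies in [0.5, 0.5625]
h(0.53125) = -0.288 < 0, so the root lies in [0.53125, 0.5625]

-+-+++-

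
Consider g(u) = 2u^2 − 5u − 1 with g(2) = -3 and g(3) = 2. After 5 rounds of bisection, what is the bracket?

[2.65625, 2.6875]

u = 2.5 gives g = -1, negative; keep [2.5, 3]
u = 2.75 gives g = 0.375, positive; keep [2.5, 2.75]
u = 2.625 gives g = -0.34375, negative; keep [2.625, 2.75]
u = 2.6875 gives g = 0.0078, positive; keep [2.625, 2.6875]
u = 2.65625 gives g = -0.1699, negative; keep [2.65625, 2.6875]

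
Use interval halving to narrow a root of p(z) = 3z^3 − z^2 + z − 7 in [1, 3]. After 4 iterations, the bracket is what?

z = 2 gives p = 15, positive; keep [1, 2]
z = 1.5 gives p = 2.375, positive; keep [1, 1.5]
z = 1.25 gives p = -1.453125, negative; keep [1.25, 1.5]
z = 1.375 gives p = 0.2832, positive; keep [1.25, 1.375]

[1.25, 1.375]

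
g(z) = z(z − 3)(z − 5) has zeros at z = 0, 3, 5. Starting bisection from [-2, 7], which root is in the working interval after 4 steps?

0

g(2.5) = 3.125 > 0, so the root lies in [-2, 2.5]
g(0.25) = 3.265625 > 0, so the root lies in [-2, 0.25]
g(-0.875) = -19.919922 < 0, so the root lies in [-0.875, 0.25]
g(-0.3125) = -5.4993 < 0, so the root lies in [-0.3125, 0.25]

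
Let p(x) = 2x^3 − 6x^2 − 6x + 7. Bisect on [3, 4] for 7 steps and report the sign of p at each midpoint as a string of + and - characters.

midpoint 3.5: p = -1.75 < 0 → [3.5, 4]
midpoint 3.75: p = 5.59375 > 0 → [3.5, 3.75]
midpoint 3.625: p = 1.675781 > 0 → [3.5, 3.625]
midpoint 3.5625: p = -0.0972 < 0 → [3.5625, 3.625]
midpoint 3.59375: p = 0.7741 > 0 → [3.5625, 3.59375]
midpoint 3.578125: p = 0.3347 > 0 → [3.5625, 3.578125]
midpoint 3.5703125: p = 0.1178 > 0 → [3.5625, 3.5703125]

-++-+++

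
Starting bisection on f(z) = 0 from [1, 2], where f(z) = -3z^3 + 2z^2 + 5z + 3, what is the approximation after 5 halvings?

f(1.5) = 4.875 > 0, so the root lies in [1.5, 2]
f(1.75) = 1.796875 > 0, so the root lies in [1.75, 2]
f(1.875) = -0.369141 < 0, so the root lies in [1.75, 1.875]
f(1.8125) = 0.7698 > 0, so the root lies in [1.8125, 1.875]
f(1.84375) = 0.2146 > 0, so the root lies in [1.84375, 1.875]

1.84375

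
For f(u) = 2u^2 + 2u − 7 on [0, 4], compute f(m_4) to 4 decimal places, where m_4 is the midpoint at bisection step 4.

-1.3750

m = 2, f(m) = 5 (+); new bracket [0, 2]
m = 1, f(m) = -3 (−); new bracket [1, 2]
m = 1.5, f(m) = 0.5 (+); new bracket [1, 1.5]
m = 1.25, f(m) = -1.375 (−); new bracket [1.25, 1.5]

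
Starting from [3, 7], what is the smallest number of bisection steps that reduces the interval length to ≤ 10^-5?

19

Width after n steps is 4/2^n. Need 2^n ≥ 4/10^-5 = 400000.
2^18 = 262144 < 400000 ≤ 2^19 = 524288, so n = 19.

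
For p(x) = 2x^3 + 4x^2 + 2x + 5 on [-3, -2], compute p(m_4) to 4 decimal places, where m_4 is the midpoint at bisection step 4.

0.3433

m = -2.5, p(m) = -6.25 (−); new bracket [-2.5, -2]
m = -2.25, p(m) = -2.03125 (−); new bracket [-2.25, -2]
m = -2.125, p(m) = -0.378906 (−); new bracket [-2.125, -2]
m = -2.0625, p(m) = 0.3433 (+); new bracket [-2.125, -2.0625]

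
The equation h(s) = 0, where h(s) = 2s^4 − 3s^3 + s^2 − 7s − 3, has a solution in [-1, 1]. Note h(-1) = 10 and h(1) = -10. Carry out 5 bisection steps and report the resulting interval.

[-0.4375, -0.375]

m = 0, h(m) = -3 (−); new bracket [-1, 0]
m = -0.5, h(m) = 1.25 (+); new bracket [-0.5, 0]
m = -0.25, h(m) = -1.132812 (−); new bracket [-0.5, -0.25]
m = -0.375, h(m) = -0.0366 (−); new bracket [-0.5, -0.375]
m = -0.4375, h(m) = 0.5784 (+); new bracket [-0.4375, -0.375]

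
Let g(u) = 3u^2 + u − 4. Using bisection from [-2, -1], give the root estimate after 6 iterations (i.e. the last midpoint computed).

-1.328125

u = -1.5 gives g = 1.25, positive; keep [-1.5, -1]
u = -1.25 gives g = -0.5625, negative; keep [-1.5, -1.25]
u = -1.375 gives g = 0.296875, positive; keep [-1.375, -1.25]
u = -1.3125 gives g = -0.1445, negative; keep [-1.375, -1.3125]
u = -1.34375 gives g = 0.0732, positive; keep [-1.34375, -1.3125]
u = -1.328125 gives g = -0.0364, negative; keep [-1.34375, -1.328125]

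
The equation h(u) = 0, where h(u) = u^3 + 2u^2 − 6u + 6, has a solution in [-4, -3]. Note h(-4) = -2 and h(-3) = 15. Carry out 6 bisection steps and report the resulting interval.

h(-3.5) = 8.625 > 0, so the root lies in [-4, -3.5]
h(-3.75) = 3.890625 > 0, so the root lies in [-4, -3.75]
h(-3.875) = 1.095703 > 0, so the root lies in [-4, -3.875]
h(-3.9375) = -0.4138 < 0, so the root lies in [-3.9375, -3.875]
h(-3.90625) = 0.3504 > 0, so the root lies in [-3.9375, -3.90625]
h(-3.921875) = -0.0293 < 0, so the root lies in [-3.921875, -3.90625]

[-3.921875, -3.90625]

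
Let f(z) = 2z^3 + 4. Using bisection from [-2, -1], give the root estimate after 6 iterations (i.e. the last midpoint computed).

-1.265625

z = -1.5 gives f = -2.75, negative; keep [-1.5, -1]
z = -1.25 gives f = 0.09375, positive; keep [-1.5, -1.25]
z = -1.375 gives f = -1.199219, negative; keep [-1.375, -1.25]
z = -1.3125 gives f = -0.522, negative; keep [-1.3125, -1.25]
z = -1.28125 gives f = -0.2066, negative; keep [-1.28125, -1.25]
z = -1.265625 gives f = -0.0546, negative; keep [-1.265625, -1.25]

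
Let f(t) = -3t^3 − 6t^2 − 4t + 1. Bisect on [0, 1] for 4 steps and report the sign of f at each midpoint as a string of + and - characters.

m = 0.5, f(m) = -2.875 (−); new bracket [0, 0.5]
m = 0.25, f(m) = -0.421875 (−); new bracket [0, 0.25]
m = 0.125, f(m) = 0.400391 (+); new bracket [0.125, 0.25]
m = 0.1875, f(m) = 0.0193 (+); new bracket [0.1875, 0.25]

--++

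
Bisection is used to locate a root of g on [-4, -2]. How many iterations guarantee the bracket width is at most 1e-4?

15

Width after n steps is 2/2^n. Need 2^n ≥ 2/1e-4 = 20000.
2^14 = 16384 < 20000 ≤ 2^15 = 32768, so n = 15.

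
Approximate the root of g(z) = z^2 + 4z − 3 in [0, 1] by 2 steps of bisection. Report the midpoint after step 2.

m = 0.5, g(m) = -0.75 (−); new bracket [0.5, 1]
m = 0.75, g(m) = 0.5625 (+); new bracket [0.5, 0.75]

0.75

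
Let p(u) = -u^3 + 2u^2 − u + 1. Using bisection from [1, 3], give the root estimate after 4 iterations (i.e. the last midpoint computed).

1.875

u = 2 gives p = -1, negative; keep [1, 2]
u = 1.5 gives p = 0.625, positive; keep [1.5, 2]
u = 1.75 gives p = 0.015625, positive; keep [1.75, 2]
u = 1.875 gives p = -0.4355, negative; keep [1.75, 1.875]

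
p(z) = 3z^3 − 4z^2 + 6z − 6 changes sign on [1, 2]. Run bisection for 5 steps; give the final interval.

[1.125, 1.15625]

p(1.5) = 4.125 > 0, so the root lies in [1, 1.5]
p(1.25) = 1.109375 > 0, so the root lies in [1, 1.25]
p(1.125) = -0.041016 < 0, so the root lies in [1.125, 1.25]
p(1.1875) = 0.5081 > 0, so the root lies in [1.125, 1.1875]
p(1.15625) = 0.2273 > 0, so the root lies in [1.125, 1.15625]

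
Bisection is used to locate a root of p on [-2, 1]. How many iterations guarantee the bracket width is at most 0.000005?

Width after n steps is 3/2^n. Need 2^n ≥ 3/0.000005 = 600000.
2^19 = 524288 < 600000 ≤ 2^20 = 1048576, so n = 20.

20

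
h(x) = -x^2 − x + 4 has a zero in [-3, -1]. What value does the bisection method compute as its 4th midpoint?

-2.625

x = -2 gives h = 2, positive; keep [-3, -2]
x = -2.5 gives h = 0.25, positive; keep [-3, -2.5]
x = -2.75 gives h = -0.8125, negative; keep [-2.75, -2.5]
x = -2.625 gives h = -0.2656, negative; keep [-2.625, -2.5]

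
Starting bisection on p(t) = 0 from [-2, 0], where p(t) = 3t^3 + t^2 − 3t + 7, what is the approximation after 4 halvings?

m = -1, p(m) = 8 (+); new bracket [-2, -1]
m = -1.5, p(m) = 3.625 (+); new bracket [-2, -1.5]
m = -1.75, p(m) = -0.765625 (−); new bracket [-1.75, -1.5]
m = -1.625, p(m) = 1.6426 (+); new bracket [-1.75, -1.625]

-1.625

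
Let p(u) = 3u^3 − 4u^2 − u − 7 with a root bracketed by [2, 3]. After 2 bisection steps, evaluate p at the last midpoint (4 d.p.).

4.6719

p(2.5) = 12.375 > 0, so the root lies in [2, 2.5]
p(2.25) = 4.671875 > 0, so the root lies in [2, 2.25]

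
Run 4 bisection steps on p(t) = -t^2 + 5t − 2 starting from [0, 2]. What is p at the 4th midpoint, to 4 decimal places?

-0.2656

t = 1 gives p = 2, positive; keep [0, 1]
t = 0.5 gives p = 0.25, positive; keep [0, 0.5]
t = 0.25 gives p = -0.8125, negative; keep [0.25, 0.5]
t = 0.375 gives p = -0.2656, negative; keep [0.375, 0.5]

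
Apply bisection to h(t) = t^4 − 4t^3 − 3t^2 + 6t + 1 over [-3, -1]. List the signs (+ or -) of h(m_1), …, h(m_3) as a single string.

t = -2 gives h = 25, positive; keep [-2, -1]
t = -1.5 gives h = 3.8125, positive; keep [-1.5, -1]
t = -1.25 gives h = -0.933594, negative; keep [-1.5, -1.25]

++-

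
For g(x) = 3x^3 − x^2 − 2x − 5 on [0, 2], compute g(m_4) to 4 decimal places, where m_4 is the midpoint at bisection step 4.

m = 1, g(m) = -5 (−); new bracket [1, 2]
m = 1.5, g(m) = -0.125 (−); new bracket [1.5, 2]
m = 1.75, g(m) = 4.515625 (+); new bracket [1.5, 1.75]
m = 1.625, g(m) = 1.9824 (+); new bracket [1.5, 1.625]

1.9824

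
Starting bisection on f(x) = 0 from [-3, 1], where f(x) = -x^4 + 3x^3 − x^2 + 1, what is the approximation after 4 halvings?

-0.75

x = -1 gives f = -4, negative; keep [-1, 1]
x = 0 gives f = 1, positive; keep [-1, 0]
x = -0.5 gives f = 0.3125, positive; keep [-1, -0.5]
x = -0.75 gives f = -1.1445, negative; keep [-0.75, -0.5]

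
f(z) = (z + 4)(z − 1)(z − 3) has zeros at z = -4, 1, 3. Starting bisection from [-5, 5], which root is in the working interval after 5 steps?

z = 0 gives f = 12, positive; keep [-5, 0]
z = -2.5 gives f = 28.875, positive; keep [-5, -2.5]
z = -3.75 gives f = 8.015625, positive; keep [-5, -3.75]
z = -4.375 gives f = -14.8652, negative; keep [-4.375, -3.75]
z = -4.0625 gives f = -2.2346, negative; keep [-4.0625, -3.75]

-4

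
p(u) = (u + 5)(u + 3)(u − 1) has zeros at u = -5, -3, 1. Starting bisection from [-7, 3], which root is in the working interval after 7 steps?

1

u = -2 gives p = -9, negative; keep [-2, 3]
u = 0.5 gives p = -9.625, negative; keep [0.5, 3]
u = 1.75 gives p = 24.046875, positive; keep [0.5, 1.75]
u = 1.125 gives p = 3.1582, positive; keep [0.5, 1.125]
u = 0.8125 gives p = -4.155, negative; keep [0.8125, 1.125]
u = 0.96875 gives p = -0.7403, negative; keep [0.96875, 1.125]
u = 1.046875 gives p = 1.1471, positive; keep [0.96875, 1.046875]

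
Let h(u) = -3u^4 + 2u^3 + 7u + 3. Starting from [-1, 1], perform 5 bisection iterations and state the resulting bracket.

h(0) = 3 > 0, so the root lies in [-1, 0]
h(-0.5) = -0.9375 < 0, so the root lies in [-0.5, 0]
h(-0.25) = 1.207031 > 0, so the root lies in [-0.5, -0.25]
h(-0.375) = 0.2102 > 0, so the root lies in [-0.5, -0.375]
h(-0.4375) = -0.3399 < 0, so the root lies in [-0.4375, -0.375]

[-0.4375, -0.375]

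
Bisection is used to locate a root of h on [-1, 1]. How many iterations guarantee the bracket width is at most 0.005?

9

Width after n steps is 2/2^n. Need 2^n ≥ 2/0.005 = 400.
2^8 = 256 < 400 ≤ 2^9 = 512, so n = 9.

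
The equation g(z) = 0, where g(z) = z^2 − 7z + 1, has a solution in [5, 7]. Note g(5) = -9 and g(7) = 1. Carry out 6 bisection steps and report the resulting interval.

midpoint 6: g = -5 < 0 → [6, 7]
midpoint 6.5: g = -2.25 < 0 → [6.5, 7]
midpoint 6.75: g = -0.6875 < 0 → [6.75, 7]
midpoint 6.875: g = 0.1406 > 0 → [6.75, 6.875]
midpoint 6.8125: g = -0.2773 < 0 → [6.8125, 6.875]
midpoint 6.84375: g = -0.0693 < 0 → [6.84375, 6.875]

[6.84375, 6.875]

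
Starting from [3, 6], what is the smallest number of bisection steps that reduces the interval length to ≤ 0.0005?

13

Width after n steps is 3/2^n. Need 2^n ≥ 3/0.0005 = 6000.
2^12 = 4096 < 6000 ≤ 2^13 = 8192, so n = 13.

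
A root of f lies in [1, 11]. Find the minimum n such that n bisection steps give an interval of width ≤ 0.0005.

15

Width after n steps is 10/2^n. Need 2^n ≥ 10/0.0005 = 20000.
2^14 = 16384 < 20000 ≤ 2^15 = 32768, so n = 15.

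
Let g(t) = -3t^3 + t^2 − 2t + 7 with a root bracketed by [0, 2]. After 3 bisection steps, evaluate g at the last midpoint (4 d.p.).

t = 1 gives g = 3, positive; keep [1, 2]
t = 1.5 gives g = -3.875, negative; keep [1, 1.5]
t = 1.25 gives g = 0.203125, positive; keep [1.25, 1.5]

0.2031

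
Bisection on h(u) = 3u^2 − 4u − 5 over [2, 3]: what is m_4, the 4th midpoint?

m = 2.5, h(m) = 3.75 (+); new bracket [2, 2.5]
m = 2.25, h(m) = 1.1875 (+); new bracket [2, 2.25]
m = 2.125, h(m) = 0.046875 (+); new bracket [2, 2.125]
m = 2.0625, h(m) = -0.4883 (−); new bracket [2.0625, 2.125]

2.0625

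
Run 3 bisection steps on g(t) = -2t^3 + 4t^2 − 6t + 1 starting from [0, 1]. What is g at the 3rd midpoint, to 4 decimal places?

0.3086

midpoint 0.5: g = -1.25 < 0 → [0, 0.5]
midpoint 0.25: g = -0.28125 < 0 → [0, 0.25]
midpoint 0.125: g = 0.308594 > 0 → [0.125, 0.25]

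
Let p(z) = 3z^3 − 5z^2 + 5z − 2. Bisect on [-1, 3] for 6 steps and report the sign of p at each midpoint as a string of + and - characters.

m = 1, p(m) = 1 (+); new bracket [-1, 1]
m = 0, p(m) = -2 (−); new bracket [0, 1]
m = 0.5, p(m) = -0.375 (−); new bracket [0.5, 1]
m = 0.75, p(m) = 0.2031 (+); new bracket [0.5, 0.75]
m = 0.625, p(m) = -0.0957 (−); new bracket [0.625, 0.75]
m = 0.6875, p(m) = 0.0491 (+); new bracket [0.625, 0.6875]

+--+-+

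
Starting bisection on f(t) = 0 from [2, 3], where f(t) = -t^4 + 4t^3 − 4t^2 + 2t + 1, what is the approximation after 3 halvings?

2.875

m = 2.5, f(m) = 4.4375 (+); new bracket [2.5, 3]
m = 2.75, f(m) = 2.246094 (+); new bracket [2.75, 3]
m = 2.875, f(m) = 0.421631 (+); new bracket [2.875, 3]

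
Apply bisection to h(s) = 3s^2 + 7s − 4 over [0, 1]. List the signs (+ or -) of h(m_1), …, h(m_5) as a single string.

+----

midpoint 0.5: h = 0.25 > 0 → [0, 0.5]
midpoint 0.25: h = -2.0625 < 0 → [0.25, 0.5]
midpoint 0.375: h = -0.953125 < 0 → [0.375, 0.5]
midpoint 0.4375: h = -0.3633 < 0 → [0.4375, 0.5]
midpoint 0.46875: h = -0.0596 < 0 → [0.46875, 0.5]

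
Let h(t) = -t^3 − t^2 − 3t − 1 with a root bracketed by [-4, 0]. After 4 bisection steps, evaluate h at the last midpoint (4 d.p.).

m = -2, h(m) = 9 (+); new bracket [-2, 0]
m = -1, h(m) = 2 (+); new bracket [-1, 0]
m = -0.5, h(m) = 0.375 (+); new bracket [-0.5, 0]
m = -0.25, h(m) = -0.2969 (−); new bracket [-0.5, -0.25]

-0.2969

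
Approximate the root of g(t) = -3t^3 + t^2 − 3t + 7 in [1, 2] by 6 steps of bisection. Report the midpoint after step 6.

1.171875

m = 1.5, g(m) = -5.375 (−); new bracket [1, 1.5]
m = 1.25, g(m) = -1.046875 (−); new bracket [1, 1.25]
m = 1.125, g(m) = 0.619141 (+); new bracket [1.125, 1.25]
m = 1.1875, g(m) = -0.176 (−); new bracket [1.125, 1.1875]
m = 1.15625, g(m) = 0.2307 (+); new bracket [1.15625, 1.1875]
m = 1.171875, g(m) = 0.0297 (+); new bracket [1.171875, 1.1875]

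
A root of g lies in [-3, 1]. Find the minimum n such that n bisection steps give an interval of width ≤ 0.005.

10

Width after n steps is 4/2^n. Need 2^n ≥ 4/0.005 = 800.
2^9 = 512 < 800 ≤ 2^10 = 1024, so n = 10.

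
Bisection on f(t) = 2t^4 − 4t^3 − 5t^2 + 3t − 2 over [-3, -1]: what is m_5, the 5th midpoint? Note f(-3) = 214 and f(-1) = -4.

-1.3125

f(-2) = 36 > 0, so the root lies in [-2, -1]
f(-1.5) = 5.875 > 0, so the root lies in [-1.5, -1]
f(-1.25) = -0.867188 < 0, so the root lies in [-1.5, -1.25]
f(-1.375) = 1.9692 > 0, so the root lies in [-1.375, -1.25]
f(-1.3125) = 0.4283 > 0, so the root lies in [-1.3125, -1.25]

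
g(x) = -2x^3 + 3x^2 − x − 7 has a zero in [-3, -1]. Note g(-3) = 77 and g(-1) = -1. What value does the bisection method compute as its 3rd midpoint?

-1.25

g(-2) = 23 > 0, so the root lies in [-2, -1]
g(-1.5) = 8 > 0, so the root lies in [-1.5, -1]
g(-1.25) = 2.84375 > 0, so the root lies in [-1.25, -1]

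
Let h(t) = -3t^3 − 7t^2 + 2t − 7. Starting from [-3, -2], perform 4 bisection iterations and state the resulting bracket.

midpoint -2.5: h = -8.875 < 0 → [-3, -2.5]
midpoint -2.75: h = -3.046875 < 0 → [-3, -2.75]
midpoint -2.875: h = 0.681641 > 0 → [-2.875, -2.75]
midpoint -2.8125: h = -1.2542 < 0 → [-2.875, -2.8125]

[-2.875, -2.8125]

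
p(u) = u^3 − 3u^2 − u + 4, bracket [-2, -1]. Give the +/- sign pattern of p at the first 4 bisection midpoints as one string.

---+

midpoint -1.5: p = -4.625 < 0 → [-1.5, -1]
midpoint -1.25: p = -1.390625 < 0 → [-1.25, -1]
midpoint -1.125: p = -0.095703 < 0 → [-1.125, -1]
midpoint -1.0625: p = 0.4763 > 0 → [-1.125, -1.0625]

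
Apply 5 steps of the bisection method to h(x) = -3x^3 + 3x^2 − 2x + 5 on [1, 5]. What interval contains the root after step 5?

[1.375, 1.5]

midpoint 3: h = -55 < 0 → [1, 3]
midpoint 2: h = -11 < 0 → [1, 2]
midpoint 1.5: h = -1.375 < 0 → [1, 1.5]
midpoint 1.25: h = 1.3281 > 0 → [1.25, 1.5]
midpoint 1.375: h = 0.123 > 0 → [1.375, 1.5]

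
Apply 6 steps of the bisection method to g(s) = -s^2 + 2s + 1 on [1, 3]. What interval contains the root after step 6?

g(2) = 1 > 0, so the root lies in [2, 3]
g(2.5) = -0.25 < 0, so the root lies in [2, 2.5]
g(2.25) = 0.4375 > 0, so the root lies in [2.25, 2.5]
g(2.375) = 0.1094 > 0, so the root lies in [2.375, 2.5]
g(2.4375) = -0.0664 < 0, so the root lies in [2.375, 2.4375]
g(2.40625) = 0.0225 > 0, so the root lies in [2.40625, 2.4375]

[2.40625, 2.4375]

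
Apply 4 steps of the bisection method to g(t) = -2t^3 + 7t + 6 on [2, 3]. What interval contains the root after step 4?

[2.1875, 2.25]

g(2.5) = -7.75 < 0, so the root lies in [2, 2.5]
g(2.25) = -1.03125 < 0, so the root lies in [2, 2.25]
g(2.125) = 1.683594 > 0, so the root lies in [2.125, 2.25]
g(2.1875) = 0.3774 > 0, so the root lies in [2.1875, 2.25]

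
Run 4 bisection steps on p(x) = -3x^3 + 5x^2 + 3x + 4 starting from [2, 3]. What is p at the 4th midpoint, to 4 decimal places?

midpoint 2.5: p = -4.125 < 0 → [2, 2.5]
midpoint 2.25: p = 1.890625 > 0 → [2.25, 2.5]
midpoint 2.375: p = -0.861328 < 0 → [2.25, 2.375]
midpoint 2.3125: p = 0.5764 > 0 → [2.3125, 2.375]

0.5764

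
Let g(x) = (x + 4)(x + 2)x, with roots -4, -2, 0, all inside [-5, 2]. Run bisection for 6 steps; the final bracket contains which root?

0

midpoint -1.5: g = -1.875 < 0 → [-1.5, 2]
midpoint 0.25: g = 2.390625 > 0 → [-1.5, 0.25]
midpoint -0.625: g = -2.900391 < 0 → [-0.625, 0.25]
midpoint -0.1875: g = -1.2957 < 0 → [-0.1875, 0.25]
midpoint 0.03125: g = 0.2559 > 0 → [-0.1875, 0.03125]
midpoint -0.078125: g = -0.5889 < 0 → [-0.078125, 0.03125]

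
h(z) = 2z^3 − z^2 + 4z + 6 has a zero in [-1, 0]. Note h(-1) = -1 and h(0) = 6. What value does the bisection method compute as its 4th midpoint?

-0.9375

midpoint -0.5: h = 3.5 > 0 → [-1, -0.5]
midpoint -0.75: h = 1.59375 > 0 → [-1, -0.75]
midpoint -0.875: h = 0.394531 > 0 → [-1, -0.875]
midpoint -0.9375: h = -0.2769 < 0 → [-0.9375, -0.875]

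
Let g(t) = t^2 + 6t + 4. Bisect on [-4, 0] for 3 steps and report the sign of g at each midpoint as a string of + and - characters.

midpoint -2: g = -4 < 0 → [-2, 0]
midpoint -1: g = -1 < 0 → [-1, 0]
midpoint -0.5: g = 1.25 > 0 → [-1, -0.5]

--+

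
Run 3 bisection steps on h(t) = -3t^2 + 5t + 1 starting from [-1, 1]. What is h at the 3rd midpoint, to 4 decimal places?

h(0) = 1 > 0, so the root lies in [-1, 0]
h(-0.5) = -2.25 < 0, so the root lies in [-0.5, 0]
h(-0.25) = -0.4375 < 0, so the root lies in [-0.25, 0]

-0.4375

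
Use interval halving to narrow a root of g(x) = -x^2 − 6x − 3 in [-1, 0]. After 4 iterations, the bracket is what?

[-0.5625, -0.5]

g(-0.5) = -0.25 < 0, so the root lies in [-1, -0.5]
g(-0.75) = 0.9375 > 0, so the root lies in [-0.75, -0.5]
g(-0.625) = 0.359375 > 0, so the root lies in [-0.625, -0.5]
g(-0.5625) = 0.0586 > 0, so the root lies in [-0.5625, -0.5]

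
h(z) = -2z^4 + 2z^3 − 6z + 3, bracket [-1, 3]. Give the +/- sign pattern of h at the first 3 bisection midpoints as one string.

midpoint 1: h = -3 < 0 → [-1, 1]
midpoint 0: h = 3 > 0 → [0, 1]
midpoint 0.5: h = 0.125 > 0 → [0.5, 1]

-++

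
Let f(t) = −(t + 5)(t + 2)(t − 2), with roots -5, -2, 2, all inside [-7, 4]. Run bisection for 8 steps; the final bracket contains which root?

midpoint -1.5: f = 6.125 > 0 → [-1.5, 4]
midpoint 1.25: f = 15.234375 > 0 → [1.25, 4]
midpoint 2.625: f = -22.041016 < 0 → [1.25, 2.625]
midpoint 1.9375: f = 1.7073 > 0 → [1.9375, 2.625]
midpoint 2.28125: f = -8.7674 < 0 → [1.9375, 2.28125]
midpoint 2.109375: f = -3.1954 < 0 → [1.9375, 2.109375]
midpoint 2.0234375: f = -0.6623 < 0 → [1.9375, 2.0234375]
midpoint 1.98046875: f = 0.5427 > 0 → [1.98046875, 2.0234375]

2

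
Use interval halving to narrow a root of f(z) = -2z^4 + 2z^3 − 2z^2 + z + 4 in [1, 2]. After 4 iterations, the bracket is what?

f(1.5) = -2.375 < 0, so the root lies in [1, 1.5]
f(1.25) = 1.148438 > 0, so the root lies in [1.25, 1.5]
f(1.375) = -0.355957 < 0, so the root lies in [1.25, 1.375]
f(1.3125) = 0.4541 > 0, so the root lies in [1.3125, 1.375]

[1.3125, 1.375]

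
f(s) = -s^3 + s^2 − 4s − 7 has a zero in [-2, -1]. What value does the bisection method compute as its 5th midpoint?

m = -1.5, f(m) = 4.625 (+); new bracket [-1.5, -1]
m = -1.25, f(m) = 1.515625 (+); new bracket [-1.25, -1]
m = -1.125, f(m) = 0.189453 (+); new bracket [-1.125, -1]
m = -1.0625, f(m) = -0.4216 (−); new bracket [-1.125, -1.0625]
m = -1.09375, f(m) = -0.1203 (−); new bracket [-1.125, -1.09375]

-1.09375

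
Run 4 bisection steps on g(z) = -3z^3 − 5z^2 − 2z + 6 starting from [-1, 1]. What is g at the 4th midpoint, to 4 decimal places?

-1.5879

g(0) = 6 > 0, so the root lies in [0, 1]
g(0.5) = 3.375 > 0, so the root lies in [0.5, 1]
g(0.75) = 0.421875 > 0, so the root lies in [0.75, 1]
g(0.875) = -1.5879 < 0, so the root lies in [0.75, 0.875]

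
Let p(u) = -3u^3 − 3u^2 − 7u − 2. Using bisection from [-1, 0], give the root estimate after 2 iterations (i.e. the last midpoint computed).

u = -0.5 gives p = 1.125, positive; keep [-0.5, 0]
u = -0.25 gives p = -0.390625, negative; keep [-0.5, -0.25]

-0.25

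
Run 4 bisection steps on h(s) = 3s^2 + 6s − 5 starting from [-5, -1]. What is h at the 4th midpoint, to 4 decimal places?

midpoint -3: h = 4 > 0 → [-3, -1]
midpoint -2: h = -5 < 0 → [-3, -2]
midpoint -2.5: h = -1.25 < 0 → [-3, -2.5]
midpoint -2.75: h = 1.1875 > 0 → [-2.75, -2.5]

1.1875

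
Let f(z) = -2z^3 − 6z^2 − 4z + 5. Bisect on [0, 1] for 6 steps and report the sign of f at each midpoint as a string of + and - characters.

+--++-

m = 0.5, f(m) = 1.25 (+); new bracket [0.5, 1]
m = 0.75, f(m) = -2.21875 (−); new bracket [0.5, 0.75]
m = 0.625, f(m) = -0.332031 (−); new bracket [0.5, 0.625]
m = 0.5625, f(m) = 0.4956 (+); new bracket [0.5625, 0.625]
m = 0.59375, f(m) = 0.0911 (+); new bracket [0.59375, 0.625]
m = 0.609375, f(m) = -0.1181 (−); new bracket [0.59375, 0.609375]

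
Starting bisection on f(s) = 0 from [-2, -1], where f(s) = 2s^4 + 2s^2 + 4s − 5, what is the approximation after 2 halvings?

-1.25

midpoint -1.5: f = 3.625 > 0 → [-1.5, -1]
midpoint -1.25: f = -1.992188 < 0 → [-1.5, -1.25]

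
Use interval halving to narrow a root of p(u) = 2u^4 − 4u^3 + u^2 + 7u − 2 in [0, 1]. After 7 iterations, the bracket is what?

p(0.5) = 1.375 > 0, so the root lies in [0, 0.5]
p(0.25) = -0.242188 < 0, so the root lies in [0.25, 0.5]
p(0.375) = 0.594238 > 0, so the root lies in [0.25, 0.375]
p(0.3125) = 0.1822 > 0, so the root lies in [0.25, 0.3125]
p(0.28125) = -0.0286 < 0, so the root lies in [0.28125, 0.3125]
p(0.296875) = 0.0771 > 0, so the root lies in [0.28125, 0.296875]
p(0.2890625) = 0.0243 > 0, so the root lies in [0.28125, 0.2890625]

[0.28125, 0.2890625]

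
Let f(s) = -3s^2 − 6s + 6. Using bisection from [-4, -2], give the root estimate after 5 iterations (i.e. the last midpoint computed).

s = -3 gives f = -3, negative; keep [-3, -2]
s = -2.5 gives f = 2.25, positive; keep [-3, -2.5]
s = -2.75 gives f = -0.1875, negative; keep [-2.75, -2.5]
s = -2.625 gives f = 1.0781, positive; keep [-2.75, -2.625]
s = -2.6875 gives f = 0.457, positive; keep [-2.75, -2.6875]

-2.6875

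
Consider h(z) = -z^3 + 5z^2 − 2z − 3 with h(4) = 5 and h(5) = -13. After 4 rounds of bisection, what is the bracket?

m = 4.5, h(m) = -1.875 (−); new bracket [4, 4.5]
m = 4.25, h(m) = 2.046875 (+); new bracket [4.25, 4.5]
m = 4.375, h(m) = 0.212891 (+); new bracket [4.375, 4.5]
m = 4.4375, h(m) = -0.7986 (−); new bracket [4.375, 4.4375]

[4.375, 4.4375]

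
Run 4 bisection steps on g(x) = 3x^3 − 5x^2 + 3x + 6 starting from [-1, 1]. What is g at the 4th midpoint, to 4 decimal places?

1.4395

x = 0 gives g = 6, positive; keep [-1, 0]
x = -0.5 gives g = 2.875, positive; keep [-1, -0.5]
x = -0.75 gives g = -0.328125, negative; keep [-0.75, -0.5]
x = -0.625 gives g = 1.4395, positive; keep [-0.75, -0.625]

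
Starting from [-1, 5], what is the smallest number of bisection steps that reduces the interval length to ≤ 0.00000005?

Width after n steps is 6/2^n. Need 2^n ≥ 6/0.00000005 = 120000000.
2^26 = 67108864 < 120000000 ≤ 2^27 = 134217728, so n = 27.

27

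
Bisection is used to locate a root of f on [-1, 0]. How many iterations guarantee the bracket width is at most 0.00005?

15

Width after n steps is 1/2^n. Need 2^n ≥ 1/0.00005 = 20000.
2^14 = 16384 < 20000 ≤ 2^15 = 32768, so n = 15.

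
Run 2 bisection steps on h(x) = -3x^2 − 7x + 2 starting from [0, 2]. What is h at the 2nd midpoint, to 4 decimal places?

-2.2500

m = 1, h(m) = -8 (−); new bracket [0, 1]
m = 0.5, h(m) = -2.25 (−); new bracket [0, 0.5]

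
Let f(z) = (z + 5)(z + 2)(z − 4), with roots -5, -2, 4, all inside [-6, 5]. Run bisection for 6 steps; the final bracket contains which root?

m = -0.5, f(m) = -30.375 (−); new bracket [-0.5, 5]
m = 2.25, f(m) = -53.921875 (−); new bracket [2.25, 5]
m = 3.625, f(m) = -18.193359 (−); new bracket [3.625, 5]
m = 4.3125, f(m) = 18.3704 (+); new bracket [3.625, 4.3125]
m = 3.96875, f(m) = -1.6729 (−); new bracket [3.96875, 4.3125]
m = 4.140625, f(m) = 7.8932 (+); new bracket [3.96875, 4.140625]

4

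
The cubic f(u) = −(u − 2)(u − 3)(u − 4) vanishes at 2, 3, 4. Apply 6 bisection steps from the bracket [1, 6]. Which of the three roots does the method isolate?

4

u = 3.5 gives f = 0.375, positive; keep [3.5, 6]
u = 4.75 gives f = -3.609375, negative; keep [3.5, 4.75]
u = 4.125 gives f = -0.298828, negative; keep [3.5, 4.125]
u = 3.8125 gives f = 0.2761, positive; keep [3.8125, 4.125]
u = 3.96875 gives f = 0.0596, positive; keep [3.96875, 4.125]
u = 4.046875 gives f = -0.1004, negative; keep [3.96875, 4.046875]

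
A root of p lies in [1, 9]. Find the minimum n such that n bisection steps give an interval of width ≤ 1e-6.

23

Width after n steps is 8/2^n. Need 2^n ≥ 8/1e-6 = 8000000.
2^22 = 4194304 < 8000000 ≤ 2^23 = 8388608, so n = 23.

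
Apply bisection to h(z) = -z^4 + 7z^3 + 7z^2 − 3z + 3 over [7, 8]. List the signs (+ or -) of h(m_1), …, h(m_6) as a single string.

++-++-

midpoint 7.5: h = 163.3125 > 0 → [7.5, 8]
midpoint 7.75: h = 51.074219 > 0 → [7.75, 8]
midpoint 7.875: h = -13.842041 < 0 → [7.75, 7.875]
midpoint 7.8125: h = 19.3784 > 0 → [7.8125, 7.875]
midpoint 7.84375: h = 2.961 > 0 → [7.84375, 7.875]
midpoint 7.859375: h = -5.392 < 0 → [7.84375, 7.859375]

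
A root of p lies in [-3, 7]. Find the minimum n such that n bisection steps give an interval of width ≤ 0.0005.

15

Width after n steps is 10/2^n. Need 2^n ≥ 10/0.0005 = 20000.
2^14 = 16384 < 20000 ≤ 2^15 = 32768, so n = 15.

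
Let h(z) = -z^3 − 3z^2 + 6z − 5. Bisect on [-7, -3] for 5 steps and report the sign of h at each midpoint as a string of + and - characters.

+--++

midpoint -5: h = 15 > 0 → [-5, -3]
midpoint -4: h = -13 < 0 → [-5, -4]
midpoint -4.5: h = -1.625 < 0 → [-5, -4.5]
midpoint -4.75: h = 5.9844 > 0 → [-4.75, -4.5]
midpoint -4.625: h = 2.0098 > 0 → [-4.625, -4.5]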